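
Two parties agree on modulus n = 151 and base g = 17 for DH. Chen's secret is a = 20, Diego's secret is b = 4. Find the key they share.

4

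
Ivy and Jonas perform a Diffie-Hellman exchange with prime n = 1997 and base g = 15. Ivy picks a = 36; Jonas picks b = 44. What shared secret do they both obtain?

1801

Ivy sends A = g^a mod n = 15^36 mod 1997.
15^1 ≡ 15 (mod 1997)
15^2 = (15^1)^2 ≡ 15^2 = 225 ≡ 225 (mod 1997)
15^4 = (15^2)^2 ≡ 225^2 = 50625 ≡ 700 (mod 1997)
15^8 = (15^4)^2 ≡ 700^2 = 490000 ≡ 735 (mod 1997)
15^16 = (15^8)^2 ≡ 735^2 = 540225 ≡ 1035 (mod 1997)
15^32 = (15^16)^2 ≡ 1035^2 = 1071225 ≡ 833 (mod 1997)
15^36 = 15^32 · 15^4 ≡ 833 · 700 ≡ 1973 (mod 1997).
So A = 1973. Jonas then computes K = A^b mod n = 1973^44 mod 1997.
1973^1 ≡ 1973 (mod 1997)
1973^2 = (1973^1)^2 ≡ 1973^2 = 3892729 ≡ 576 (mod 1997)
1973^4 = (1973^2)^2 ≡ 576^2 = 331776 ≡ 274 (mod 1997)
1973^8 = (1973^4)^2 ≡ 274^2 = 75076 ≡ 1187 (mod 1997)
1973^16 = (1973^8)^2 ≡ 1187^2 = 1408969 ≡ 1084 (mod 1997)
1973^32 = (1973^16)^2 ≡ 1084^2 = 1175056 ≡ 820 (mod 1997)
1973^44 = 1973^32 · 1973^8 · 1973^4 ≡ 820 · 1187 · 274 ≡ 1801 (mod 1997).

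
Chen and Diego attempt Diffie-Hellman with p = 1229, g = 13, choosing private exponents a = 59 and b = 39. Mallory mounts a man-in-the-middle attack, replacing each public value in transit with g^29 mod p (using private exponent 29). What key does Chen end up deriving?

76

Chen receives Mallory's public value M = 13^29 mod 1229 instead of the honest one.
13^1 ≡ 13 (mod 1229)
13^2 = (13^1)^2 ≡ 13^2 = 169 ≡ 169 (mod 1229)
13^4 = (13^2)^2 ≡ 169^2 = 28561 ≡ 294 (mod 1229)
13^8 = (13^4)^2 ≡ 294^2 = 86436 ≡ 406 (mod 1229)
13^16 = (13^8)^2 ≡ 406^2 = 164836 ≡ 150 (mod 1229)
13^29 = 13^16 · 13^8 · 13^4 · 13^1 ≡ 150 · 406 · 294 · 13 ≡ 719 (mod 1229).
So M = 719. Chen computes K = M^59 mod 1229.
719^1 ≡ 719 (mod 1229)
719^2 = (719^1)^2 ≡ 719^2 = 516961 ≡ 781 (mod 1229)
719^4 = (719^2)^2 ≡ 781^2 = 609961 ≡ 377 (mod 1229)
719^8 = (719^4)^2 ≡ 377^2 = 142129 ≡ 794 (mod 1229)
719^16 = (719^8)^2 ≡ 794^2 = 630436 ≡ 1188 (mod 1229)
719^32 = (719^16)^2 ≡ 1188^2 = 1411344 ≡ 452 (mod 1229)
719^59 = 719^32 · 719^16 · 719^8 · 719^2 · 719^1 ≡ 452 · 1188 · 794 · 781 · 719 ≡ 76 (mod 1229).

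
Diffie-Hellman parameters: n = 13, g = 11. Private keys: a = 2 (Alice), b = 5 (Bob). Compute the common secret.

10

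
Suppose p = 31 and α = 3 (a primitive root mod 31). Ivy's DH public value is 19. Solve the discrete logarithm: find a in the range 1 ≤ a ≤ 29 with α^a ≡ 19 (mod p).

Try successive powers of 3 modulo 31:
3^1 ≡ 3
3^2 ≡ 9
3^3 ≡ 27
3^4 ≡ 19
Found: a = 4.

4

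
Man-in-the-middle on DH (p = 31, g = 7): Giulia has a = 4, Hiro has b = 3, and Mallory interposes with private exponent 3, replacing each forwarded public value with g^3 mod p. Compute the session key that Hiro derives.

8

Hiro receives Mallory's public value M = 7^3 mod 31 instead of the honest one.
7^1 ≡ 7 (mod 31)
7^2 = (7^1)^2 ≡ 7^2 = 49 ≡ 18 (mod 31)
7^3 = 7^2 · 7^1 ≡ 18 · 7 ≡ 2 (mod 31).
So M = 2. Hiro computes K = M^3 mod 31.
2^1 ≡ 2 (mod 31)
2^2 = (2^1)^2 ≡ 2^2 = 4 ≡ 4 (mod 31)
2^3 = 2^2 · 2^1 ≡ 4 · 2 ≡ 8 (mod 31).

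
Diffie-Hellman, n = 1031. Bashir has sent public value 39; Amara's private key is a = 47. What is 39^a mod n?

10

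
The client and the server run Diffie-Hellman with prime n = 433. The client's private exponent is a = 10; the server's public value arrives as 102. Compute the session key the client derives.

Shared key K = 102^10 mod 433.
102^1 ≡ 102 (mod 433)
102^2 = (102^1)^2 ≡ 102^2 = 10404 ≡ 12 (mod 433)
102^4 = (102^2)^2 ≡ 12^2 = 144 ≡ 144 (mod 433)
102^8 = (102^4)^2 ≡ 144^2 = 20736 ≡ 385 (mod 433)
102^10 = 102^8 · 102^2 ≡ 385 · 12 ≡ 290 (mod 433).

290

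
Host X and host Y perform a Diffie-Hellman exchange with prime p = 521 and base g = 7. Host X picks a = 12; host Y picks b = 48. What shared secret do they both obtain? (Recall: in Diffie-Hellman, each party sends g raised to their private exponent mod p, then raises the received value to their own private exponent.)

Host X sends A = g^a mod p = 7^12 mod 521.
7^1 ≡ 7 (mod 521)
7^2 = (7^1)^2 ≡ 7^2 = 49 ≡ 49 (mod 521)
7^4 = (7^2)^2 ≡ 49^2 = 2401 ≡ 317 (mod 521)
7^8 = (7^4)^2 ≡ 317^2 = 100489 ≡ 457 (mod 521)
7^12 = 7^8 · 7^4 ≡ 457 · 317 ≡ 31 (mod 521).
So A = 31. Host Y then computes K = A^b mod p = 31^48 mod 521.
31^1 ≡ 31 (mod 521)
31^2 = (31^1)^2 ≡ 31^2 = 961 ≡ 440 (mod 521)
31^4 = (31^2)^2 ≡ 440^2 = 193600 ≡ 309 (mod 521)
31^8 = (31^4)^2 ≡ 309^2 = 95481 ≡ 138 (mod 521)
31^16 = (31^8)^2 ≡ 138^2 = 19044 ≡ 288 (mod 521)
31^32 = (31^16)^2 ≡ 288^2 = 82944 ≡ 105 (mod 521)
31^48 = 31^32 · 31^16 ≡ 105 · 288 ≡ 22 (mod 521).

22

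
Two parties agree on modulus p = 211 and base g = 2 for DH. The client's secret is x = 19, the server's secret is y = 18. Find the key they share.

5

The client sends A = g^x mod p = 2^19 mod 211.
2^1 ≡ 2 (mod 211)
2^2 = (2^1)^2 ≡ 2^2 = 4 ≡ 4 (mod 211)
2^4 = (2^2)^2 ≡ 4^2 = 16 ≡ 16 (mod 211)
2^8 = (2^4)^2 ≡ 16^2 = 256 ≡ 45 (mod 211)
2^16 = (2^8)^2 ≡ 45^2 = 2025 ≡ 126 (mod 211)
2^19 = 2^16 · 2^2 · 2^1 ≡ 126 · 4 · 2 ≡ 164 (mod 211).
So A = 164. The server then computes K = A^y mod p = 164^18 mod 211.
164^1 ≡ 164 (mod 211)
164^2 = (164^1)^2 ≡ 164^2 = 26896 ≡ 99 (mod 211)
164^4 = (164^2)^2 ≡ 99^2 = 9801 ≡ 95 (mod 211)
164^8 = (164^4)^2 ≡ 95^2 = 9025 ≡ 163 (mod 211)
164^16 = (164^8)^2 ≡ 163^2 = 26569 ≡ 194 (mod 211)
164^18 = 164^16 · 164^2 ≡ 194 · 99 ≡ 5 (mod 211).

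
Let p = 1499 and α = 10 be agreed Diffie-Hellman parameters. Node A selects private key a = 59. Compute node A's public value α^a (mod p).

421

Public value = 10^59 (mod 1499).
10^1 ≡ 10 (mod 1499)
10^2 = (10^1)^2 ≡ 10^2 = 100 ≡ 100 (mod 1499)
10^4 = (10^2)^2 ≡ 100^2 = 10000 ≡ 1006 (mod 1499)
10^8 = (10^4)^2 ≡ 1006^2 = 1012036 ≡ 211 (mod 1499)
10^16 = (10^8)^2 ≡ 211^2 = 44521 ≡ 1050 (mod 1499)
10^32 = (10^16)^2 ≡ 1050^2 = 1102500 ≡ 735 (mod 1499)
10^59 = 10^32 · 10^16 · 10^8 · 10^2 · 10^1 ≡ 735 · 1050 · 211 · 100 · 10 ≡ 421 (mod 1499).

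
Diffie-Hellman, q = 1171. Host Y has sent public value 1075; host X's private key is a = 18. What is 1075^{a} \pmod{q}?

Shared key K = 1075^18 mod 1171.
1075^1 ≡ 1075 (mod 1171)
1075^2 = (1075^1)^2 ≡ 1075^2 = 1155625 ≡ 1019 (mod 1171)
1075^4 = (1075^2)^2 ≡ 1019^2 = 1038361 ≡ 855 (mod 1171)
1075^8 = (1075^4)^2 ≡ 855^2 = 731025 ≡ 321 (mod 1171)
1075^16 = (1075^8)^2 ≡ 321^2 = 103041 ≡ 1164 (mod 1171)
1075^18 = 1075^16 · 1075^2 ≡ 1164 · 1019 ≡ 1064 (mod 1171).

1064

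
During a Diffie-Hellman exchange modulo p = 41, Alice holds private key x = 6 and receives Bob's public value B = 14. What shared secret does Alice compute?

9

Shared key K = 14^6 mod 41.
14^1 ≡ 14 (mod 41)
14^2 = (14^1)^2 ≡ 14^2 = 196 ≡ 32 (mod 41)
14^4 = (14^2)^2 ≡ 32^2 = 1024 ≡ 40 (mod 41)
14^6 = 14^4 · 14^2 ≡ 40 · 32 ≡ 9 (mod 41).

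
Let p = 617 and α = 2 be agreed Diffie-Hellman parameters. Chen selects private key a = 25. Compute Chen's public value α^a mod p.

121

Public value = 2^25 mod 617.
2^1 ≡ 2 (mod 617)
2^2 = (2^1)^2 ≡ 2^2 = 4 ≡ 4 (mod 617)
2^4 = (2^2)^2 ≡ 4^2 = 16 ≡ 16 (mod 617)
2^8 = (2^4)^2 ≡ 16^2 = 256 ≡ 256 (mod 617)
2^16 = (2^8)^2 ≡ 256^2 = 65536 ≡ 134 (mod 617)
2^25 = 2^16 · 2^8 · 2^1 ≡ 134 · 256 · 2 ≡ 121 (mod 617).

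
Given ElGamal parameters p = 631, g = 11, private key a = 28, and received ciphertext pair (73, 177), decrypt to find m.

511

Shared mask s = c₁^a mod p = 73^28 mod 631.
73^1 ≡ 73 (mod 631)
73^2 = (73^1)^2 ≡ 73^2 = 5329 ≡ 281 (mod 631)
73^4 = (73^2)^2 ≡ 281^2 = 78961 ≡ 86 (mod 631)
73^8 = (73^4)^2 ≡ 86^2 = 7396 ≡ 455 (mod 631)
73^16 = (73^8)^2 ≡ 455^2 = 207025 ≡ 57 (mod 631)
73^28 = 73^16 · 73^8 · 73^4 ≡ 57 · 455 · 86 ≡ 456 (mod 631).
So s = 456; s⁻¹ ≡ 256 (mod 631).
m = c₂ · s⁻¹ mod 631 = 177 · 256 mod 631 = 511.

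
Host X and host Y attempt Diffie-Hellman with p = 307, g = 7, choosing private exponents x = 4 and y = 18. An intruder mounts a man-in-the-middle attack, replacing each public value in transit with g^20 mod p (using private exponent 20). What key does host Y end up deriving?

273

Host Y receives an intruder's public value M = 7^20 mod 307 instead of the honest one.
7^1 ≡ 7 (mod 307)
7^2 = (7^1)^2 ≡ 7^2 = 49 ≡ 49 (mod 307)
7^4 = (7^2)^2 ≡ 49^2 = 2401 ≡ 252 (mod 307)
7^8 = (7^4)^2 ≡ 252^2 = 63504 ≡ 262 (mod 307)
7^16 = (7^8)^2 ≡ 262^2 = 68644 ≡ 183 (mod 307)
7^20 = 7^16 · 7^4 ≡ 183 · 252 ≡ 66 (mod 307).
So M = 66. Host Y computes K = M^18 mod 307.
66^1 ≡ 66 (mod 307)
66^2 = (66^1)^2 ≡ 66^2 = 4356 ≡ 58 (mod 307)
66^4 = (66^2)^2 ≡ 58^2 = 3364 ≡ 294 (mod 307)
66^8 = (66^4)^2 ≡ 294^2 = 86436 ≡ 169 (mod 307)
66^16 = (66^8)^2 ≡ 169^2 = 28561 ≡ 10 (mod 307)
66^18 = 66^16 · 66^2 ≡ 10 · 58 ≡ 273 (mod 307).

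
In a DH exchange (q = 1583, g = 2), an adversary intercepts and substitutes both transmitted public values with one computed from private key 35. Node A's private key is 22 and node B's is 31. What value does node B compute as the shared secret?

941

Node B receives an adversary's public value M = 2^35 mod 1583 instead of the honest one.
2^1 ≡ 2 (mod 1583)
2^2 = (2^1)^2 ≡ 2^2 = 4 ≡ 4 (mod 1583)
2^4 = (2^2)^2 ≡ 4^2 = 16 ≡ 16 (mod 1583)
2^8 = (2^4)^2 ≡ 16^2 = 256 ≡ 256 (mod 1583)
2^16 = (2^8)^2 ≡ 256^2 = 65536 ≡ 633 (mod 1583)
2^32 = (2^16)^2 ≡ 633^2 = 400689 ≡ 190 (mod 1583)
2^35 = 2^32 · 2^2 · 2^1 ≡ 190 · 4 · 2 ≡ 1520 (mod 1583).
So M = 1520. Node B computes K = M^31 mod 1583.
1520^1 ≡ 1520 (mod 1583)
1520^2 = (1520^1)^2 ≡ 1520^2 = 2310400 ≡ 803 (mod 1583)
1520^4 = (1520^2)^2 ≡ 803^2 = 644809 ≡ 528 (mod 1583)
1520^8 = (1520^4)^2 ≡ 528^2 = 278784 ≡ 176 (mod 1583)
1520^16 = (1520^8)^2 ≡ 176^2 = 30976 ≡ 899 (mod 1583)
1520^31 = 1520^16 · 1520^8 · 1520^4 · 1520^2 · 1520^1 ≡ 899 · 176 · 528 · 803 · 1520 ≡ 941 (mod 1583).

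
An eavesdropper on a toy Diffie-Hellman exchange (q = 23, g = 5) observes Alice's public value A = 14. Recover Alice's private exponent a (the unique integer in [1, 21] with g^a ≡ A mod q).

21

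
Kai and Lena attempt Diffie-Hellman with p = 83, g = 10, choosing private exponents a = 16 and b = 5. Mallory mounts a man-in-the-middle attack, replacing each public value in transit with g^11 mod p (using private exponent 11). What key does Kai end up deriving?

Kai receives Mallory's public value M = 10^11 mod 83 instead of the honest one.
10^1 ≡ 10 (mod 83)
10^2 = (10^1)^2 ≡ 10^2 = 100 ≡ 17 (mod 83)
10^4 = (10^2)^2 ≡ 17^2 = 289 ≡ 40 (mod 83)
10^8 = (10^4)^2 ≡ 40^2 = 1600 ≡ 23 (mod 83)
10^11 = 10^8 · 10^2 · 10^1 ≡ 23 · 17 · 10 ≡ 9 (mod 83).
So M = 9. Kai computes K = M^16 mod 83.
9^1 ≡ 9 (mod 83)
9^2 = (9^1)^2 ≡ 9^2 = 81 ≡ 81 (mod 83)
9^4 = (9^2)^2 ≡ 81^2 = 6561 ≡ 4 (mod 83)
9^8 = (9^4)^2 ≡ 4^2 = 16 ≡ 16 (mod 83)
9^16 = (9^8)^2 ≡ 16^2 = 256 ≡ 7 (mod 83)

7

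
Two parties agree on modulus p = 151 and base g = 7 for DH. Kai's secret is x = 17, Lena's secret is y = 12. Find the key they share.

124

Lena sends B = g^y mod p = 7^12 mod 151.
7^1 ≡ 7 (mod 151)
7^2 = (7^1)^2 ≡ 7^2 = 49 ≡ 49 (mod 151)
7^4 = (7^2)^2 ≡ 49^2 = 2401 ≡ 136 (mod 151)
7^8 = (7^4)^2 ≡ 136^2 = 18496 ≡ 74 (mod 151)
7^12 = 7^8 · 7^4 ≡ 74 · 136 ≡ 98 (mod 151).
So B = 98. Kai then computes K = B^x mod p = 98^17 mod 151.
98^1 ≡ 98 (mod 151)
98^2 = (98^1)^2 ≡ 98^2 = 9604 ≡ 91 (mod 151)
98^4 = (98^2)^2 ≡ 91^2 = 8281 ≡ 127 (mod 151)
98^8 = (98^4)^2 ≡ 127^2 = 16129 ≡ 123 (mod 151)
98^16 = (98^8)^2 ≡ 123^2 = 15129 ≡ 29 (mod 151)
98^17 = 98^16 · 98^1 ≡ 29 · 98 ≡ 124 (mod 151).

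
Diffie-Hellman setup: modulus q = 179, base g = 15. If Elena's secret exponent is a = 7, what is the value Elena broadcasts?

Public value = 15^7 (mod 179).
15^1 ≡ 15 (mod 179)
15^2 = (15^1)^2 ≡ 15^2 = 225 ≡ 46 (mod 179)
15^4 = (15^2)^2 ≡ 46^2 = 2116 ≡ 147 (mod 179)
15^7 = 15^4 · 15^2 · 15^1 ≡ 147 · 46 · 15 ≡ 116 (mod 179).

116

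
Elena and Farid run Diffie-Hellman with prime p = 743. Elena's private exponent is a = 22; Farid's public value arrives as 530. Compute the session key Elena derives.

664

Shared key K = 530^22 mod 743.
530^1 ≡ 530 (mod 743)
530^2 = (530^1)^2 ≡ 530^2 = 280900 ≡ 46 (mod 743)
530^4 = (530^2)^2 ≡ 46^2 = 2116 ≡ 630 (mod 743)
530^8 = (530^4)^2 ≡ 630^2 = 396900 ≡ 138 (mod 743)
530^16 = (530^8)^2 ≡ 138^2 = 19044 ≡ 469 (mod 743)
530^22 = 530^16 · 530^4 · 530^2 ≡ 469 · 630 · 46 ≡ 664 (mod 743).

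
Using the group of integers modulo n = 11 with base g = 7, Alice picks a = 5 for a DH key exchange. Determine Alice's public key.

10

Public value = 7^5 mod 11.
7^1 ≡ 7 (mod 11)
7^2 = (7^1)^2 ≡ 7^2 = 49 ≡ 5 (mod 11)
7^4 = (7^2)^2 ≡ 5^2 = 25 ≡ 3 (mod 11)
7^5 = 7^4 · 7^1 ≡ 3 · 7 ≡ 10 (mod 11).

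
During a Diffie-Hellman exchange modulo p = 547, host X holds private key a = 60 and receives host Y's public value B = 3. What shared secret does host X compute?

Shared key K = 3^60 mod 547.
3^1 ≡ 3 (mod 547)
3^2 = (3^1)^2 ≡ 3^2 = 9 ≡ 9 (mod 547)
3^4 = (3^2)^2 ≡ 9^2 = 81 ≡ 81 (mod 547)
3^8 = (3^4)^2 ≡ 81^2 = 6561 ≡ 544 (mod 547)
3^16 = (3^8)^2 ≡ 544^2 = 295936 ≡ 9 (mod 547)
3^32 = (3^16)^2 ≡ 9^2 = 81 ≡ 81 (mod 547)
3^60 = 3^32 · 3^16 · 3^8 · 3^4 ≡ 81 · 9 · 544 · 81 ≡ 81 (mod 547).

81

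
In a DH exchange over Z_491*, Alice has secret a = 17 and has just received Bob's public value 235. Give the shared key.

160

Shared key K = 235^17 mod 491.
235^1 ≡ 235 (mod 491)
235^2 = (235^1)^2 ≡ 235^2 = 55225 ≡ 233 (mod 491)
235^4 = (235^2)^2 ≡ 233^2 = 54289 ≡ 279 (mod 491)
235^8 = (235^4)^2 ≡ 279^2 = 77841 ≡ 263 (mod 491)
235^16 = (235^8)^2 ≡ 263^2 = 69169 ≡ 429 (mod 491)
235^17 = 235^16 · 235^1 ≡ 429 · 235 ≡ 160 (mod 491).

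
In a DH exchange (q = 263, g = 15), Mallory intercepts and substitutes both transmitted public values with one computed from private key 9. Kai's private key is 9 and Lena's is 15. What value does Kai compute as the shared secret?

Kai receives Mallory's public value M = 15^9 mod 263 instead of the honest one.
15^1 ≡ 15 (mod 263)
15^2 = (15^1)^2 ≡ 15^2 = 225 ≡ 225 (mod 263)
15^4 = (15^2)^2 ≡ 225^2 = 50625 ≡ 129 (mod 263)
15^8 = (15^4)^2 ≡ 129^2 = 16641 ≡ 72 (mod 263)
15^9 = 15^8 · 15^1 ≡ 72 · 15 ≡ 28 (mod 263).
So M = 28. Kai computes K = M^9 mod 263.
28^1 ≡ 28 (mod 263)
28^2 = (28^1)^2 ≡ 28^2 = 784 ≡ 258 (mod 263)
28^4 = (28^2)^2 ≡ 258^2 = 66564 ≡ 25 (mod 263)
28^8 = (28^4)^2 ≡ 25^2 = 625 ≡ 99 (mod 263)
28^9 = 28^8 · 28^1 ≡ 99 · 28 ≡ 142 (mod 263).

142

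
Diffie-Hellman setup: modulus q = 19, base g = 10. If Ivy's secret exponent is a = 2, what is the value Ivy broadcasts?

5

Public value = 10^{2} \pmod{19}.
10^1 ≡ 10 (mod 19)
10^2 = (10^1)^2 ≡ 10^2 = 100 ≡ 5 (mod 19)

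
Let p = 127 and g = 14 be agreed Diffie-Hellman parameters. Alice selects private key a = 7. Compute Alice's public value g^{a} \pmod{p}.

Public value = 14^{7} \pmod{127}.
14^1 ≡ 14 (mod 127)
14^2 = (14^1)^2 ≡ 14^2 = 196 ≡ 69 (mod 127)
14^4 = (14^2)^2 ≡ 69^2 = 4761 ≡ 62 (mod 127)
14^7 = 14^4 · 14^2 · 14^1 ≡ 62 · 69 · 14 ≡ 75 (mod 127).

75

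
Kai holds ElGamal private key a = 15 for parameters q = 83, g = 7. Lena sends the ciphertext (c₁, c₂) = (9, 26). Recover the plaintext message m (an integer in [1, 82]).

Shared mask s = c₁^a mod q = 9^15 mod 83.
9^1 ≡ 9 (mod 83)
9^2 = (9^1)^2 ≡ 9^2 = 81 ≡ 81 (mod 83)
9^4 = (9^2)^2 ≡ 81^2 = 6561 ≡ 4 (mod 83)
9^8 = (9^4)^2 ≡ 4^2 = 16 ≡ 16 (mod 83)
9^15 = 9^8 · 9^4 · 9^2 · 9^1 ≡ 16 · 4 · 81 · 9 ≡ 10 (mod 83).
So s = 10; s⁻¹ ≡ 25 (mod 83).
m = c₂ · s⁻¹ mod 83 = 26 · 25 mod 83 = 69.

69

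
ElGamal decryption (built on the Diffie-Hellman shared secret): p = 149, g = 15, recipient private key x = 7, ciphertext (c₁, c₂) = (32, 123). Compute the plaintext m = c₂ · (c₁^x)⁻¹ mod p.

43

Shared mask s = c₁^x mod p = 32^7 mod 149.
32^1 ≡ 32 (mod 149)
32^2 = (32^1)^2 ≡ 32^2 = 1024 ≡ 130 (mod 149)
32^4 = (32^2)^2 ≡ 130^2 = 16900 ≡ 63 (mod 149)
32^7 = 32^4 · 32^2 · 32^1 ≡ 63 · 130 · 32 ≡ 138 (mod 149).
So s = 138; s⁻¹ ≡ 27 (mod 149).
m = c₂ · s⁻¹ mod 149 = 123 · 27 mod 149 = 43.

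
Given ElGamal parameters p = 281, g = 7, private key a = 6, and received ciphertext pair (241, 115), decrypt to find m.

47

Shared mask s = c₁^a mod p = 241^6 mod 281.
241^1 ≡ 241 (mod 281)
241^2 = (241^1)^2 ≡ 241^2 = 58081 ≡ 195 (mod 281)
241^4 = (241^2)^2 ≡ 195^2 = 38025 ≡ 90 (mod 281)
241^6 = 241^4 · 241^2 ≡ 90 · 195 ≡ 128 (mod 281).
So s = 128; s⁻¹ ≡ 191 (mod 281).
m = c₂ · s⁻¹ mod 281 = 115 · 191 mod 281 = 47.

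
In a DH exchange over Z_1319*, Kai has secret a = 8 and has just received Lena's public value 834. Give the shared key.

384

Shared key K = 834^8 mod 1319.
834^1 ≡ 834 (mod 1319)
834^2 = (834^1)^2 ≡ 834^2 = 695556 ≡ 443 (mod 1319)
834^4 = (834^2)^2 ≡ 443^2 = 196249 ≡ 1037 (mod 1319)
834^8 = (834^4)^2 ≡ 1037^2 = 1075369 ≡ 384 (mod 1319)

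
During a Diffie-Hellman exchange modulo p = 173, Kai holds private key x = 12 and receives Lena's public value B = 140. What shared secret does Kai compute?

Shared key K = 140^12 mod 173.
140^1 ≡ 140 (mod 173)
140^2 = (140^1)^2 ≡ 140^2 = 19600 ≡ 51 (mod 173)
140^4 = (140^2)^2 ≡ 51^2 = 2601 ≡ 6 (mod 173)
140^8 = (140^4)^2 ≡ 6^2 = 36 ≡ 36 (mod 173)
140^12 = 140^8 · 140^4 ≡ 36 · 6 ≡ 43 (mod 173).

43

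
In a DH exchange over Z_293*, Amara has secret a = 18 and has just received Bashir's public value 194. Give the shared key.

58

Shared key K = 194^18 mod 293.
194^1 ≡ 194 (mod 293)
194^2 = (194^1)^2 ≡ 194^2 = 37636 ≡ 132 (mod 293)
194^4 = (194^2)^2 ≡ 132^2 = 17424 ≡ 137 (mod 293)
194^8 = (194^4)^2 ≡ 137^2 = 18769 ≡ 17 (mod 293)
194^16 = (194^8)^2 ≡ 17^2 = 289 ≡ 289 (mod 293)
194^18 = 194^16 · 194^2 ≡ 289 · 132 ≡ 58 (mod 293).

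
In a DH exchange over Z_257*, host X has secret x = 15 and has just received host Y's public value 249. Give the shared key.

32

Shared key K = 249^15 mod 257.
249^1 ≡ 249 (mod 257)
249^2 = (249^1)^2 ≡ 249^2 = 62001 ≡ 64 (mod 257)
249^4 = (249^2)^2 ≡ 64^2 = 4096 ≡ 241 (mod 257)
249^8 = (249^4)^2 ≡ 241^2 = 58081 ≡ 256 (mod 257)
249^15 = 249^8 · 249^4 · 249^2 · 249^1 ≡ 256 · 241 · 64 · 249 ≡ 32 (mod 257).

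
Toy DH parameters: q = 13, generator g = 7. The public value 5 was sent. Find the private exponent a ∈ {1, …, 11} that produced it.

3

Try successive powers of 7 modulo 13:
7^1 ≡ 7
7^2 ≡ 10
7^3 ≡ 5
Found: a = 3.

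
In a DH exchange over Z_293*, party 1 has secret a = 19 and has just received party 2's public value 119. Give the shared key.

113

Shared key K = 119^19 mod 293.
119^1 ≡ 119 (mod 293)
119^2 = (119^1)^2 ≡ 119^2 = 14161 ≡ 97 (mod 293)
119^4 = (119^2)^2 ≡ 97^2 = 9409 ≡ 33 (mod 293)
119^8 = (119^4)^2 ≡ 33^2 = 1089 ≡ 210 (mod 293)
119^16 = (119^8)^2 ≡ 210^2 = 44100 ≡ 150 (mod 293)
119^19 = 119^16 · 119^2 · 119^1 ≡ 150 · 97 · 119 ≡ 113 (mod 293).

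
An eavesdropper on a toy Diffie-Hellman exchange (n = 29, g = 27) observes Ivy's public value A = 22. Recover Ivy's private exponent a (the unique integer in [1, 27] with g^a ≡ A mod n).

Try successive powers of 27 modulo 29:
27^1 ≡ 27
27^2 ≡ 4
27^3 ≡ 21
27^4 ≡ 16
27^5 ≡ 26
27^6 ≡ 6
27^7 ≡ 17
27^8 ≡ 24
27^9 ≡ 10
27^10 ≡ 9
27^11 ≡ 11
27^12 ≡ 7
27^13 ≡ 15
27^14 ≡ 28
27^15 ≡ 2
27^16 ≡ 25
27^17 ≡ 8
27^18 ≡ 13
27^19 ≡ 3
27^20 ≡ 23
27^21 ≡ 12
27^22 ≡ 5
27^23 ≡ 19
27^24 ≡ 20
27^25 ≡ 18
27^26 ≡ 22
Found: a = 26.

26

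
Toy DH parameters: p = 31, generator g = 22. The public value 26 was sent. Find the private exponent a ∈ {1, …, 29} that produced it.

25

Try successive powers of 22 modulo 31:
22^1 ≡ 22
22^2 ≡ 19
22^3 ≡ 15
22^4 ≡ 20
22^5 ≡ 6
22^6 ≡ 8
22^7 ≡ 21
22^8 ≡ 28
22^9 ≡ 27
22^10 ≡ 5
22^11 ≡ 17
22^12 ≡ 2
22^13 ≡ 13
22^14 ≡ 7
22^15 ≡ 30
22^16 ≡ 9
22^17 ≡ 12
22^18 ≡ 16
22^19 ≡ 11
22^20 ≡ 25
22^21 ≡ 23
22^22 ≡ 10
22^23 ≡ 3
22^24 ≡ 4
22^25 ≡ 26
Found: a = 25.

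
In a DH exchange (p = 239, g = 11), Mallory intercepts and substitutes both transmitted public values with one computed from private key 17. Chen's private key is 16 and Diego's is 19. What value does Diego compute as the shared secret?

201

Diego receives Mallory's public value M = 11^17 mod 239 instead of the honest one.
11^1 ≡ 11 (mod 239)
11^2 = (11^1)^2 ≡ 11^2 = 121 ≡ 121 (mod 239)
11^4 = (11^2)^2 ≡ 121^2 = 14641 ≡ 62 (mod 239)
11^8 = (11^4)^2 ≡ 62^2 = 3844 ≡ 20 (mod 239)
11^16 = (11^8)^2 ≡ 20^2 = 400 ≡ 161 (mod 239)
11^17 = 11^16 · 11^1 ≡ 161 · 11 ≡ 98 (mod 239).
So M = 98. Diego computes K = M^19 mod 239.
98^1 ≡ 98 (mod 239)
98^2 = (98^1)^2 ≡ 98^2 = 9604 ≡ 44 (mod 239)
98^4 = (98^2)^2 ≡ 44^2 = 1936 ≡ 24 (mod 239)
98^8 = (98^4)^2 ≡ 24^2 = 576 ≡ 98 (mod 239)
98^16 = (98^8)^2 ≡ 98^2 = 9604 ≡ 44 (mod 239)
98^19 = 98^16 · 98^2 · 98^1 ≡ 44 · 44 · 98 ≡ 201 (mod 239).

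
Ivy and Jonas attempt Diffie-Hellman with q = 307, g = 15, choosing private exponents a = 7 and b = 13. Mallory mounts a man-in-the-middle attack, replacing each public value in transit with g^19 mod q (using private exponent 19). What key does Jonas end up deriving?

264

Jonas receives Mallory's public value M = 15^19 mod 307 instead of the honest one.
15^1 ≡ 15 (mod 307)
15^2 = (15^1)^2 ≡ 15^2 = 225 ≡ 225 (mod 307)
15^4 = (15^2)^2 ≡ 225^2 = 50625 ≡ 277 (mod 307)
15^8 = (15^4)^2 ≡ 277^2 = 76729 ≡ 286 (mod 307)
15^16 = (15^8)^2 ≡ 286^2 = 81796 ≡ 134 (mod 307)
15^19 = 15^16 · 15^2 · 15^1 ≡ 134 · 225 · 15 ≡ 39 (mod 307).
So M = 39. Jonas computes K = M^13 mod 307.
39^1 ≡ 39 (mod 307)
39^2 = (39^1)^2 ≡ 39^2 = 1521 ≡ 293 (mod 307)
39^4 = (39^2)^2 ≡ 293^2 = 85849 ≡ 196 (mod 307)
39^8 = (39^4)^2 ≡ 196^2 = 38416 ≡ 41 (mod 307)
39^13 = 39^8 · 39^4 · 39^1 ≡ 41 · 196 · 39 ≡ 264 (mod 307).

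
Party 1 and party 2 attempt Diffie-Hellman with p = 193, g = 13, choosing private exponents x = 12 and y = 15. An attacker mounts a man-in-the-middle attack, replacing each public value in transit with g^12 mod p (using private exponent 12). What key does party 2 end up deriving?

50

Party 2 receives an attacker's public value M = 13^12 mod 193 instead of the honest one.
13^1 ≡ 13 (mod 193)
13^2 = (13^1)^2 ≡ 13^2 = 169 ≡ 169 (mod 193)
13^4 = (13^2)^2 ≡ 169^2 = 28561 ≡ 190 (mod 193)
13^8 = (13^4)^2 ≡ 190^2 = 36100 ≡ 9 (mod 193)
13^12 = 13^8 · 13^4 ≡ 9 · 190 ≡ 166 (mod 193).
So M = 166. Party 2 computes K = M^15 mod 193.
166^1 ≡ 166 (mod 193)
166^2 = (166^1)^2 ≡ 166^2 = 27556 ≡ 150 (mod 193)
166^4 = (166^2)^2 ≡ 150^2 = 22500 ≡ 112 (mod 193)
166^8 = (166^4)^2 ≡ 112^2 = 12544 ≡ 192 (mod 193)
166^15 = 166^8 · 166^4 · 166^2 · 166^1 ≡ 192 · 112 · 150 · 166 ≡ 50 (mod 193).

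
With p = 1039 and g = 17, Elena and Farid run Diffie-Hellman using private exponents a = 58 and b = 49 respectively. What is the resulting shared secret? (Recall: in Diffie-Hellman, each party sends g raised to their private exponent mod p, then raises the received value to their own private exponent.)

10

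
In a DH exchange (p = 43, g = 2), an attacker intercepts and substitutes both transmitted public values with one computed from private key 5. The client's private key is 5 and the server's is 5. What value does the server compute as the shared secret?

27

The server receives an attacker's public value M = 2^5 mod 43 instead of the honest one.
2^1 ≡ 2 (mod 43)
2^2 = (2^1)^2 ≡ 2^2 = 4 ≡ 4 (mod 43)
2^4 = (2^2)^2 ≡ 4^2 = 16 ≡ 16 (mod 43)
2^5 = 2^4 · 2^1 ≡ 16 · 2 ≡ 32 (mod 43).
So M = 32. The server computes K = M^5 mod 43.
32^1 ≡ 32 (mod 43)
32^2 = (32^1)^2 ≡ 32^2 = 1024 ≡ 35 (mod 43)
32^4 = (32^2)^2 ≡ 35^2 = 1225 ≡ 21 (mod 43)
32^5 = 32^4 · 32^1 ≡ 21 · 32 ≡ 27 (mod 43).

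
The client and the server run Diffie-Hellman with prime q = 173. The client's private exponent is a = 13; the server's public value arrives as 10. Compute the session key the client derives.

Shared key K = 10^13 mod 173.
10^1 ≡ 10 (mod 173)
10^2 = (10^1)^2 ≡ 10^2 = 100 ≡ 100 (mod 173)
10^4 = (10^2)^2 ≡ 100^2 = 10000 ≡ 139 (mod 173)
10^8 = (10^4)^2 ≡ 139^2 = 19321 ≡ 118 (mod 173)
10^13 = 10^8 · 10^4 · 10^1 ≡ 118 · 139 · 10 ≡ 16 (mod 173).

16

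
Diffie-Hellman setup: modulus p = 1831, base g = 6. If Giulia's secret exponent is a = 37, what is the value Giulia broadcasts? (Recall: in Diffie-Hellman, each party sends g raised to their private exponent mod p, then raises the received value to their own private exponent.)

1051

Public value = 6^37 (mod 1831).
6^1 ≡ 6 (mod 1831)
6^2 = (6^1)^2 ≡ 6^2 = 36 ≡ 36 (mod 1831)
6^4 = (6^2)^2 ≡ 36^2 = 1296 ≡ 1296 (mod 1831)
6^8 = (6^4)^2 ≡ 1296^2 = 1679616 ≡ 589 (mod 1831)
6^16 = (6^8)^2 ≡ 589^2 = 346921 ≡ 862 (mod 1831)
6^32 = (6^16)^2 ≡ 862^2 = 743044 ≡ 1489 (mod 1831)
6^37 = 6^32 · 6^4 · 6^1 ≡ 1489 · 1296 · 6 ≡ 1051 (mod 1831).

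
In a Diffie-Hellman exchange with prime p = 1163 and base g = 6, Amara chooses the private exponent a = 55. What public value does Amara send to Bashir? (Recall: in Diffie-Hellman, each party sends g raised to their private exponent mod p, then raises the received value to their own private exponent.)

Public value = 6^55 (mod 1163).
6^1 ≡ 6 (mod 1163)
6^2 = (6^1)^2 ≡ 6^2 = 36 ≡ 36 (mod 1163)
6^4 = (6^2)^2 ≡ 36^2 = 1296 ≡ 133 (mod 1163)
6^8 = (6^4)^2 ≡ 133^2 = 17689 ≡ 244 (mod 1163)
6^16 = (6^8)^2 ≡ 244^2 = 59536 ≡ 223 (mod 1163)
6^32 = (6^16)^2 ≡ 223^2 = 49729 ≡ 883 (mod 1163)
6^55 = 6^32 · 6^16 · 6^4 · 6^2 · 6^1 ≡ 883 · 223 · 133 · 36 · 6 ≡ 1153 (mod 1163).

1153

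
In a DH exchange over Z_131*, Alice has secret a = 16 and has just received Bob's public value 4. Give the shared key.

Shared key K = 4^16 mod 131.
4^1 ≡ 4 (mod 131)
4^2 = (4^1)^2 ≡ 4^2 = 16 ≡ 16 (mod 131)
4^4 = (4^2)^2 ≡ 16^2 = 256 ≡ 125 (mod 131)
4^8 = (4^4)^2 ≡ 125^2 = 15625 ≡ 36 (mod 131)
4^16 = (4^8)^2 ≡ 36^2 = 1296 ≡ 117 (mod 131)

117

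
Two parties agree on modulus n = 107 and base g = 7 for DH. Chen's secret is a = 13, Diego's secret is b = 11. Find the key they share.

2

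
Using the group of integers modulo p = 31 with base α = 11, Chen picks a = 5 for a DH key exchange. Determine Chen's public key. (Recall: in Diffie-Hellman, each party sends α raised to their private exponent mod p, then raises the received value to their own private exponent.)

6

Public value = 11^{5} \pmod{31}.
11^1 ≡ 11 (mod 31)
11^2 = (11^1)^2 ≡ 11^2 = 121 ≡ 28 (mod 31)
11^4 = (11^2)^2 ≡ 28^2 = 784 ≡ 9 (mod 31)
11^5 = 11^4 · 11^1 ≡ 9 · 11 ≡ 6 (mod 31).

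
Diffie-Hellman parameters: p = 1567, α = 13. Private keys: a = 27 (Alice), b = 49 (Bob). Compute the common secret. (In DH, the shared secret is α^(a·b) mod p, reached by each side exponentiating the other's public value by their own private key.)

473

Bob sends B = α^b mod p = 13^49 mod 1567.
13^1 ≡ 13 (mod 1567)
13^2 = (13^1)^2 ≡ 13^2 = 169 ≡ 169 (mod 1567)
13^4 = (13^2)^2 ≡ 169^2 = 28561 ≡ 355 (mod 1567)
13^8 = (13^4)^2 ≡ 355^2 = 126025 ≡ 665 (mod 1567)
13^16 = (13^8)^2 ≡ 665^2 = 442225 ≡ 331 (mod 1567)
13^32 = (13^16)^2 ≡ 331^2 = 109561 ≡ 1438 (mod 1567)
13^49 = 13^32 · 13^16 · 13^1 ≡ 1438 · 331 · 13 ≡ 1198 (mod 1567).
So B = 1198. Alice then computes K = B^a mod p = 1198^27 mod 1567.
1198^1 ≡ 1198 (mod 1567)
1198^2 = (1198^1)^2 ≡ 1198^2 = 1435204 ≡ 1399 (mod 1567)
1198^4 = (1198^2)^2 ≡ 1399^2 = 1957201 ≡ 18 (mod 1567)
1198^8 = (1198^4)^2 ≡ 18^2 = 324 ≡ 324 (mod 1567)
1198^16 = (1198^8)^2 ≡ 324^2 = 104976 ≡ 1554 (mod 1567)
1198^27 = 1198^16 · 1198^8 · 1198^2 · 1198^1 ≡ 1554 · 324 · 1399 · 1198 ≡ 473 (mod 1567).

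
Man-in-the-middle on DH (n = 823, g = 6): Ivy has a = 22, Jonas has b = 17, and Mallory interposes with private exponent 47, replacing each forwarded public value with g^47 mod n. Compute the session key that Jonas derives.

Jonas receives Mallory's public value M = 6^47 mod 823 instead of the honest one.
6^1 ≡ 6 (mod 823)
6^2 = (6^1)^2 ≡ 6^2 = 36 ≡ 36 (mod 823)
6^4 = (6^2)^2 ≡ 36^2 = 1296 ≡ 473 (mod 823)
6^8 = (6^4)^2 ≡ 473^2 = 223729 ≡ 696 (mod 823)
6^16 = (6^8)^2 ≡ 696^2 = 484416 ≡ 492 (mod 823)
6^32 = (6^16)^2 ≡ 492^2 = 242064 ≡ 102 (mod 823)
6^47 = 6^32 · 6^8 · 6^4 · 6^2 · 6^1 ≡ 102 · 696 · 473 · 36 · 6 ≡ 134 (mod 823).
So M = 134. Jonas computes K = M^17 mod 823.
134^1 ≡ 134 (mod 823)
134^2 = (134^1)^2 ≡ 134^2 = 17956 ≡ 673 (mod 823)
134^4 = (134^2)^2 ≡ 673^2 = 452929 ≡ 279 (mod 823)
134^8 = (134^4)^2 ≡ 279^2 = 77841 ≡ 479 (mod 823)
134^16 = (134^8)^2 ≡ 479^2 = 229441 ≡ 647 (mod 823)
134^17 = 134^16 · 134^1 ≡ 647 · 134 ≡ 283 (mod 823).

283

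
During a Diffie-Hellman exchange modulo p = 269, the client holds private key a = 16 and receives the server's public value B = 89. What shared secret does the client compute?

Shared key K = 89^16 mod 269.
89^1 ≡ 89 (mod 269)
89^2 = (89^1)^2 ≡ 89^2 = 7921 ≡ 120 (mod 269)
89^4 = (89^2)^2 ≡ 120^2 = 14400 ≡ 143 (mod 269)
89^8 = (89^4)^2 ≡ 143^2 = 20449 ≡ 5 (mod 269)
89^16 = (89^8)^2 ≡ 5^2 = 25 ≡ 25 (mod 269)

25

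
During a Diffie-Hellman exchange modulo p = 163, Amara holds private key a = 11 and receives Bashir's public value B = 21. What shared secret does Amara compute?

Shared key K = 21^11 mod 163.
21^1 ≡ 21 (mod 163)
21^2 = (21^1)^2 ≡ 21^2 = 441 ≡ 115 (mod 163)
21^4 = (21^2)^2 ≡ 115^2 = 13225 ≡ 22 (mod 163)
21^8 = (21^4)^2 ≡ 22^2 = 484 ≡ 158 (mod 163)
21^11 = 21^8 · 21^2 · 21^1 ≡ 158 · 115 · 21 ≡ 150 (mod 163).

150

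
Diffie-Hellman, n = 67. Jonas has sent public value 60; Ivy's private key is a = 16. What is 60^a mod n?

35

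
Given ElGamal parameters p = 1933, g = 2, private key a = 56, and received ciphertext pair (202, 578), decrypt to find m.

1311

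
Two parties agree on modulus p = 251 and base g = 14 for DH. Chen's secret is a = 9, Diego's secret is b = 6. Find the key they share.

214

Chen sends A = g^a mod p = 14^9 mod 251.
14^1 ≡ 14 (mod 251)
14^2 = (14^1)^2 ≡ 14^2 = 196 ≡ 196 (mod 251)
14^4 = (14^2)^2 ≡ 196^2 = 38416 ≡ 13 (mod 251)
14^8 = (14^4)^2 ≡ 13^2 = 169 ≡ 169 (mod 251)
14^9 = 14^8 · 14^1 ≡ 169 · 14 ≡ 107 (mod 251).
So A = 107. Diego then computes K = A^b mod p = 107^6 mod 251.
107^1 ≡ 107 (mod 251)
107^2 = (107^1)^2 ≡ 107^2 = 11449 ≡ 154 (mod 251)
107^4 = (107^2)^2 ≡ 154^2 = 23716 ≡ 122 (mod 251)
107^6 = 107^4 · 107^2 ≡ 122 · 154 ≡ 214 (mod 251).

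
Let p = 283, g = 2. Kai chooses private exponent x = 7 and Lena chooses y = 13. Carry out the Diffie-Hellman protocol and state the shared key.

177

Lena sends B = g^y mod p = 2^13 mod 283.
2^1 ≡ 2 (mod 283)
2^2 = (2^1)^2 ≡ 2^2 = 4 ≡ 4 (mod 283)
2^4 = (2^2)^2 ≡ 4^2 = 16 ≡ 16 (mod 283)
2^8 = (2^4)^2 ≡ 16^2 = 256 ≡ 256 (mod 283)
2^13 = 2^8 · 2^4 · 2^1 ≡ 256 · 16 · 2 ≡ 268 (mod 283).
So B = 268. Kai then computes K = B^x mod p = 268^7 mod 283.
268^1 ≡ 268 (mod 283)
268^2 = (268^1)^2 ≡ 268^2 = 71824 ≡ 225 (mod 283)
268^4 = (268^2)^2 ≡ 225^2 = 50625 ≡ 251 (mod 283)
268^7 = 268^4 · 268^2 · 268^1 ≡ 251 · 225 · 268 ≡ 177 (mod 283).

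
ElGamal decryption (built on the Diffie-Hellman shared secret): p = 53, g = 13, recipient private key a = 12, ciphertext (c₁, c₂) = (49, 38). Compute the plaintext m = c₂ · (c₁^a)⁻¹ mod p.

7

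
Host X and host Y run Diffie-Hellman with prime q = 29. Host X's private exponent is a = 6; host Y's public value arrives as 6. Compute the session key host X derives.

24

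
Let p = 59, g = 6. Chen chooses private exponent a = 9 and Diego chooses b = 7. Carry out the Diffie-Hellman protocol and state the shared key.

Diego sends B = g^b mod p = 6^7 mod 59.
6^1 ≡ 6 (mod 59)
6^2 = (6^1)^2 ≡ 6^2 = 36 ≡ 36 (mod 59)
6^4 = (6^2)^2 ≡ 36^2 = 1296 ≡ 57 (mod 59)
6^7 = 6^4 · 6^2 · 6^1 ≡ 57 · 36 · 6 ≡ 40 (mod 59).
So B = 40. Chen then computes K = B^a mod p = 40^9 mod 59.
40^1 ≡ 40 (mod 59)
40^2 = (40^1)^2 ≡ 40^2 = 1600 ≡ 7 (mod 59)
40^4 = (40^2)^2 ≡ 7^2 = 49 ≡ 49 (mod 59)
40^8 = (40^4)^2 ≡ 49^2 = 2401 ≡ 41 (mod 59)
40^9 = 40^8 · 40^1 ≡ 41 · 40 ≡ 47 (mod 59).

47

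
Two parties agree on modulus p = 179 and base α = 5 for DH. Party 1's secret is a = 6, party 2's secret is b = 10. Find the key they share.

Party 1 sends A = α^a mod p = 5^6 mod 179.
5^1 ≡ 5 (mod 179)
5^2 = (5^1)^2 ≡ 5^2 = 25 ≡ 25 (mod 179)
5^4 = (5^2)^2 ≡ 25^2 = 625 ≡ 88 (mod 179)
5^6 = 5^4 · 5^2 ≡ 88 · 25 ≡ 52 (mod 179).
So A = 52. Party 2 then computes K = A^b mod p = 52^10 mod 179.
52^1 ≡ 52 (mod 179)
52^2 = (52^1)^2 ≡ 52^2 = 2704 ≡ 19 (mod 179)
52^4 = (52^2)^2 ≡ 19^2 = 361 ≡ 3 (mod 179)
52^8 = (52^4)^2 ≡ 3^2 = 9 ≡ 9 (mod 179)
52^10 = 52^8 · 52^2 ≡ 9 · 19 ≡ 171 (mod 179).

171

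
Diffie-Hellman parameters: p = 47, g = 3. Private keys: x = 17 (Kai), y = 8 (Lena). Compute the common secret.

21

Kai sends A = g^x mod p = 3^17 mod 47.
3^1 ≡ 3 (mod 47)
3^2 = (3^1)^2 ≡ 3^2 = 9 ≡ 9 (mod 47)
3^4 = (3^2)^2 ≡ 9^2 = 81 ≡ 34 (mod 47)
3^8 = (3^4)^2 ≡ 34^2 = 1156 ≡ 28 (mod 47)
3^16 = (3^8)^2 ≡ 28^2 = 784 ≡ 32 (mod 47)
3^17 = 3^16 · 3^1 ≡ 32 · 3 ≡ 2 (mod 47).
So A = 2. Lena then computes K = A^y mod p = 2^8 mod 47.
2^1 ≡ 2 (mod 47)
2^2 = (2^1)^2 ≡ 2^2 = 4 ≡ 4 (mod 47)
2^4 = (2^2)^2 ≡ 4^2 = 16 ≡ 16 (mod 47)
2^8 = (2^4)^2 ≡ 16^2 = 256 ≡ 21 (mod 47)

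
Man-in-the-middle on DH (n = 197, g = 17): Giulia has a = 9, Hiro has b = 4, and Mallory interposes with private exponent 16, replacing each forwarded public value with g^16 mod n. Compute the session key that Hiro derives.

Hiro receives Mallory's public value M = 17^16 mod 197 instead of the honest one.
17^1 ≡ 17 (mod 197)
17^2 = (17^1)^2 ≡ 17^2 = 289 ≡ 92 (mod 197)
17^4 = (17^2)^2 ≡ 92^2 = 8464 ≡ 190 (mod 197)
17^8 = (17^4)^2 ≡ 190^2 = 36100 ≡ 49 (mod 197)
17^16 = (17^8)^2 ≡ 49^2 = 2401 ≡ 37 (mod 197)
So M = 37. Hiro computes K = M^4 mod 197.
37^1 ≡ 37 (mod 197)
37^2 = (37^1)^2 ≡ 37^2 = 1369 ≡ 187 (mod 197)
37^4 = (37^2)^2 ≡ 187^2 = 34969 ≡ 100 (mod 197)

100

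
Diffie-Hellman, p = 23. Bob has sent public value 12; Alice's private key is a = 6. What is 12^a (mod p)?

Shared key K = 12^6 mod 23.
12^1 ≡ 12 (mod 23)
12^2 = (12^1)^2 ≡ 12^2 = 144 ≡ 6 (mod 23)
12^4 = (12^2)^2 ≡ 6^2 = 36 ≡ 13 (mod 23)
12^6 = 12^4 · 12^2 ≡ 13 · 6 ≡ 9 (mod 23).

9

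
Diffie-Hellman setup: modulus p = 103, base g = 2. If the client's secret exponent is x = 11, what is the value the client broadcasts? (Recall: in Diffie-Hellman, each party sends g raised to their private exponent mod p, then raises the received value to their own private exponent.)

91

Public value = 2^11 mod 103.
2^1 ≡ 2 (mod 103)
2^2 = (2^1)^2 ≡ 2^2 = 4 ≡ 4 (mod 103)
2^4 = (2^2)^2 ≡ 4^2 = 16 ≡ 16 (mod 103)
2^8 = (2^4)^2 ≡ 16^2 = 256 ≡ 50 (mod 103)
2^11 = 2^8 · 2^2 · 2^1 ≡ 50 · 4 · 2 ≡ 91 (mod 103).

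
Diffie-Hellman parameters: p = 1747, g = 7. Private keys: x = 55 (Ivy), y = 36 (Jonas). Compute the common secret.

61

Jonas sends B = g^y mod p = 7^36 mod 1747.
7^1 ≡ 7 (mod 1747)
7^2 = (7^1)^2 ≡ 7^2 = 49 ≡ 49 (mod 1747)
7^4 = (7^2)^2 ≡ 49^2 = 2401 ≡ 654 (mod 1747)
7^8 = (7^4)^2 ≡ 654^2 = 427716 ≡ 1448 (mod 1747)
7^16 = (7^8)^2 ≡ 1448^2 = 2096704 ≡ 304 (mod 1747)
7^32 = (7^16)^2 ≡ 304^2 = 92416 ≡ 1572 (mod 1747)
7^36 = 7^32 · 7^4 ≡ 1572 · 654 ≡ 852 (mod 1747).
So B = 852. Ivy then computes K = B^x mod p = 852^55 mod 1747.
852^1 ≡ 852 (mod 1747)
852^2 = (852^1)^2 ≡ 852^2 = 725904 ≡ 899 (mod 1747)
852^4 = (852^2)^2 ≡ 899^2 = 808201 ≡ 1087 (mod 1747)
852^8 = (852^4)^2 ≡ 1087^2 = 1181569 ≡ 597 (mod 1747)
852^16 = (852^8)^2 ≡ 597^2 = 356409 ≡ 21 (mod 1747)
852^32 = (852^16)^2 ≡ 21^2 = 441 ≡ 441 (mod 1747)
852^55 = 852^32 · 852^16 · 852^4 · 852^2 · 852^1 ≡ 441 · 21 · 1087 · 899 · 852 ≡ 61 (mod 1747).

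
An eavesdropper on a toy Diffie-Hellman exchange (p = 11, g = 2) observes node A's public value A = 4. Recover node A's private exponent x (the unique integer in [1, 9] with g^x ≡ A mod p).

2

Try successive powers of 2 modulo 11:
2^1 ≡ 2
2^2 ≡ 4
Found: x = 2.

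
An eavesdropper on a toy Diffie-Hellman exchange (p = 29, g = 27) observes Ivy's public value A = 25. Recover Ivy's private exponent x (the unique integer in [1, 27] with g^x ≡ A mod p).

16

Try successive powers of 27 modulo 29:
27^1 ≡ 27
27^2 ≡ 4
27^3 ≡ 21
27^4 ≡ 16
27^5 ≡ 26
27^6 ≡ 6
27^7 ≡ 17
27^8 ≡ 24
27^9 ≡ 10
27^10 ≡ 9
27^11 ≡ 11
27^12 ≡ 7
27^13 ≡ 15
27^14 ≡ 28
27^15 ≡ 2
27^16 ≡ 25
Found: x = 16.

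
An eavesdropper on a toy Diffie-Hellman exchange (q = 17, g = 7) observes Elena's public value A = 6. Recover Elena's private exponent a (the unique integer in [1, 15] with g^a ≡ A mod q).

13

Try successive powers of 7 modulo 17:
7^1 ≡ 7
7^2 ≡ 15
7^3 ≡ 3
7^4 ≡ 4
7^5 ≡ 11
7^6 ≡ 9
7^7 ≡ 12
7^8 ≡ 16
7^9 ≡ 10
7^10 ≡ 2
7^11 ≡ 14
7^12 ≡ 13
7^13 ≡ 6
Found: a = 13.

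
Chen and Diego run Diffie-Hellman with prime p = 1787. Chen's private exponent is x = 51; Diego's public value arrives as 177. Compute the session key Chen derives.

1531

Shared key K = 177^51 mod 1787.
177^1 ≡ 177 (mod 1787)
177^2 = (177^1)^2 ≡ 177^2 = 31329 ≡ 950 (mod 1787)
177^4 = (177^2)^2 ≡ 950^2 = 902500 ≡ 65 (mod 1787)
177^8 = (177^4)^2 ≡ 65^2 = 4225 ≡ 651 (mod 1787)
177^16 = (177^8)^2 ≡ 651^2 = 423801 ≡ 282 (mod 1787)
177^32 = (177^16)^2 ≡ 282^2 = 79524 ≡ 896 (mod 1787)
177^51 = 177^32 · 177^16 · 177^2 · 177^1 ≡ 896 · 282 · 950 · 177 ≡ 1531 (mod 1787).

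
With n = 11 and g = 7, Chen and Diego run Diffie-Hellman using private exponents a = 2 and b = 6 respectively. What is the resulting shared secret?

Diego sends B = g^b mod n = 7^6 mod 11.
7^1 ≡ 7 (mod 11)
7^2 = (7^1)^2 ≡ 7^2 = 49 ≡ 5 (mod 11)
7^4 = (7^2)^2 ≡ 5^2 = 25 ≡ 3 (mod 11)
7^6 = 7^4 · 7^2 ≡ 3 · 5 ≡ 4 (mod 11).
So B = 4. Chen then computes K = B^a mod n = 4^2 mod 11.
4^1 ≡ 4 (mod 11)
4^2 = (4^1)^2 ≡ 4^2 = 16 ≡ 5 (mod 11)

5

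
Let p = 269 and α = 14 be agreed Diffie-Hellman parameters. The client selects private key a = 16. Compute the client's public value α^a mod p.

120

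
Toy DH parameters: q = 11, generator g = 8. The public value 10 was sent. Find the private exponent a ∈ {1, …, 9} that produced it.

5

Try successive powers of 8 modulo 11:
8^1 ≡ 8
8^2 ≡ 9
8^3 ≡ 6
8^4 ≡ 4
8^5 ≡ 10
Found: a = 5.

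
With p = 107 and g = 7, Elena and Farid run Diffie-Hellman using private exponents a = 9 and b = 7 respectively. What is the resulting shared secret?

Farid sends B = g^b mod p = 7^7 mod 107.
7^1 ≡ 7 (mod 107)
7^2 = (7^1)^2 ≡ 7^2 = 49 ≡ 49 (mod 107)
7^4 = (7^2)^2 ≡ 49^2 = 2401 ≡ 47 (mod 107)
7^7 = 7^4 · 7^2 · 7^1 ≡ 47 · 49 · 7 ≡ 71 (mod 107).
So B = 71. Elena then computes K = B^a mod p = 71^9 mod 107.
71^1 ≡ 71 (mod 107)
71^2 = (71^1)^2 ≡ 71^2 = 5041 ≡ 12 (mod 107)
71^4 = (71^2)^2 ≡ 12^2 = 144 ≡ 37 (mod 107)
71^8 = (71^4)^2 ≡ 37^2 = 1369 ≡ 85 (mod 107)
71^9 = 71^8 · 71^1 ≡ 85 · 71 ≡ 43 (mod 107).

43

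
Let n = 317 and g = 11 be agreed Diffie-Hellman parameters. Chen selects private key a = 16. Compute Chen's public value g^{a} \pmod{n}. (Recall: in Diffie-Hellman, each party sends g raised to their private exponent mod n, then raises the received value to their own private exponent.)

36

Public value = 11^{16} \pmod{317}.
11^1 ≡ 11 (mod 317)
11^2 = (11^1)^2 ≡ 11^2 = 121 ≡ 121 (mod 317)
11^4 = (11^2)^2 ≡ 121^2 = 14641 ≡ 59 (mod 317)
11^8 = (11^4)^2 ≡ 59^2 = 3481 ≡ 311 (mod 317)
11^16 = (11^8)^2 ≡ 311^2 = 96721 ≡ 36 (mod 317)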